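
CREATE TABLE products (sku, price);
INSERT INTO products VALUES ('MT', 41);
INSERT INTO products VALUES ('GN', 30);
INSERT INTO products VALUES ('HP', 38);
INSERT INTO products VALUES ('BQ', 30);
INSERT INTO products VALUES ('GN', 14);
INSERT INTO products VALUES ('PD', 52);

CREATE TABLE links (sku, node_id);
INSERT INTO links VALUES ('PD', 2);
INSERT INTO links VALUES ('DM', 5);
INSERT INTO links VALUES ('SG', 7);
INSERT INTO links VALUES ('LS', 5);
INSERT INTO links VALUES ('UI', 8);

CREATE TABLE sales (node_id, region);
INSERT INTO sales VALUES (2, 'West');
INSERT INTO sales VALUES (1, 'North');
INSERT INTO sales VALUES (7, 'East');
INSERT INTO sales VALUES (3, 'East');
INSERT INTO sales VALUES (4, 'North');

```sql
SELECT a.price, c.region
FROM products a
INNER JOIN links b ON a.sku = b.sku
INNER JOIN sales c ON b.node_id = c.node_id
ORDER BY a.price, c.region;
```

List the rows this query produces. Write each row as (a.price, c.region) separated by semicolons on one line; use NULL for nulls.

Step 1 — a INNER JOIN b on sku → 1 row(s).
Then INNER JOIN `sales c` on node_id: keep only rows whose b.node_id appears in c.

(52, West)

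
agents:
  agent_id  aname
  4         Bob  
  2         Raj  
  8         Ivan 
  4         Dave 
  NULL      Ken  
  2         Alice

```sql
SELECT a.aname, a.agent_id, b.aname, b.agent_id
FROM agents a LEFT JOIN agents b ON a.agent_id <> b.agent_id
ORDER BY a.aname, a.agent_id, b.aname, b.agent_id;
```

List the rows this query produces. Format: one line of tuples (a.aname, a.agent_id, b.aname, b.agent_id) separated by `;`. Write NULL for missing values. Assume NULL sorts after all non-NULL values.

(Alice, 2, Bob, 4); (Alice, 2, Dave, 4); (Alice, 2, Ivan, 8); (Bob, 4, Alice, 2); (Bob, 4, Ivan, 8); (Bob, 4, Raj, 2); (Dave, 4, Alice, 2); (Dave, 4, Ivan, 8); (Dave, 4, Raj, 2); (Ivan, 8, Alice, 2); (Ivan, 8, Bob, 4); (Ivan, 8, Dave, 4); (Ivan, 8, Raj, 2); (Ken, NULL, NULL, NULL); (Raj, 2, Bob, 4); (Raj, 2, Dave, 4); (Raj, 2, Ivan, 8)

LEFT JOIN keeps every row from `agents a`; unmatched rows get NULL for `agents b`'s columns.
Matching on a.agent_id <> b.agent_id. A NULL in a compared column never satisfies the condition.
Matched pairs: 16; unmatched a rows kept: 1.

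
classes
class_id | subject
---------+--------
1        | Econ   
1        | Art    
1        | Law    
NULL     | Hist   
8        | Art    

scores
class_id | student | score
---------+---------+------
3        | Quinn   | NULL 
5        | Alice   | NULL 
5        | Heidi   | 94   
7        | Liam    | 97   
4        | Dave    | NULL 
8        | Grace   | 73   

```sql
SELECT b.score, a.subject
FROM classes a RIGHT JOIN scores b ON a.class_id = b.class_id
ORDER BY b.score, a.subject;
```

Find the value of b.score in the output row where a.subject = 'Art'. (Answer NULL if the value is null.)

RIGHT JOIN keeps every row from `scores`; unmatched rows get NULL for `classes`'s columns.
Matching on a.class_id = b.class_id. A NULL in a compared column never satisfies the condition.
- a (class_id=1) has no partner in b.
- a (class_id=1) has no partner in b.
- a (class_id=1) has no partner in b.
- a (class_id=NULL) has no partner in b.
- a (class_id=8) pairs with 1 row(s) of b.
- 5 row(s) from b found no a partner → padded with NULL.

73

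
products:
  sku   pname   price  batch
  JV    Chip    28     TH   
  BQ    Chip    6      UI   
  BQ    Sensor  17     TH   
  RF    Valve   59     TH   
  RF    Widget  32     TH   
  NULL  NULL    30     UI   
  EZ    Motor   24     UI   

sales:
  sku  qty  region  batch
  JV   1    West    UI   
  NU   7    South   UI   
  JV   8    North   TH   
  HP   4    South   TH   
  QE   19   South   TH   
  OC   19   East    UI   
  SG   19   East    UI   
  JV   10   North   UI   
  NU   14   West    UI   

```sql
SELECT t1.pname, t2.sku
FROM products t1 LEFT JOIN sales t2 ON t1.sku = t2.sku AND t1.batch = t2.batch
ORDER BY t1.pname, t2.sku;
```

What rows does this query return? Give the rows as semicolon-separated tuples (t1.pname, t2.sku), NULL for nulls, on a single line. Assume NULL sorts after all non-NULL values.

(Chip, JV); (Chip, NULL); (Motor, NULL); (Sensor, NULL); (Valve, NULL); (Widget, NULL); (NULL, NULL)

LEFT JOIN keeps every row from `products`; unmatched rows get NULL for `sales`'s columns.
Matching on t1.sku = t2.sku AND t1.batch = t2.batch. A NULL in a compared column never satisfies the condition.
- t1 row (sku=JV, batch=TH): matches 1 t2 row(s) → 1 output row(s).
- t1 row (sku=BQ, batch=UI): no match → kept, t2 columns NULL.
- t1 row (sku=BQ, batch=TH): no match → kept, t2 columns NULL.
- t1 row (sku=RF, batch=TH): no match → kept, t2 columns NULL.
- t1 row (sku=RF, batch=TH): no match → kept, t2 columns NULL.
- t1 row (sku=NULL, batch=UI): no match → kept, t2 columns NULL.
- t1 row (sku=EZ, batch=UI): no match → kept, t2 columns NULL.
After projecting and ordering:
t1.pname | t2.sku
Chip | JV
Chip | NULL
Motor | NULL
Sensor | NULL
Valve | NULL
Widget | NULL
NULL | NULL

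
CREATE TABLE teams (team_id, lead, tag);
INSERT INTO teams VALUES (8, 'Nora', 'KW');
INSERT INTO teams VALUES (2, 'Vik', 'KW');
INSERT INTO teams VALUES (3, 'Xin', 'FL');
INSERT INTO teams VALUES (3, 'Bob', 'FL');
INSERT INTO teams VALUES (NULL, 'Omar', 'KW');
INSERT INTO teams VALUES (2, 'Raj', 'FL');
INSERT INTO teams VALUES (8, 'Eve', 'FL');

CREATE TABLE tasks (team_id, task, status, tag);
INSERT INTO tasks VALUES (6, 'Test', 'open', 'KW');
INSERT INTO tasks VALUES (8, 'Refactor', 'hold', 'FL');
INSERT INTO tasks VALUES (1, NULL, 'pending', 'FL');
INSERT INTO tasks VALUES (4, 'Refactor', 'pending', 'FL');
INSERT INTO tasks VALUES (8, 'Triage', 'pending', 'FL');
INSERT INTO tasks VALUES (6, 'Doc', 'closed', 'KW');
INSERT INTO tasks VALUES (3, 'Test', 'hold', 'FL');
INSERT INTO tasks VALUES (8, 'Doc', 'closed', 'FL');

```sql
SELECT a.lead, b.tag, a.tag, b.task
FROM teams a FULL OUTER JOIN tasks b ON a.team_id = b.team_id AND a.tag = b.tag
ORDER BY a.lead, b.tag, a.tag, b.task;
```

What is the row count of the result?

13

FULL OUTER JOIN keeps every row from both sides; unmatched rows get NULL for the other side's columns.
Matching on a.team_id = b.team_id AND a.tag = b.tag. A NULL in a compared column never satisfies the condition.
Matched pairs: 5; unmatched a rows kept: 4; unmatched b rows kept: 4.
Total: 5 matched + 8 padded = 13 rows.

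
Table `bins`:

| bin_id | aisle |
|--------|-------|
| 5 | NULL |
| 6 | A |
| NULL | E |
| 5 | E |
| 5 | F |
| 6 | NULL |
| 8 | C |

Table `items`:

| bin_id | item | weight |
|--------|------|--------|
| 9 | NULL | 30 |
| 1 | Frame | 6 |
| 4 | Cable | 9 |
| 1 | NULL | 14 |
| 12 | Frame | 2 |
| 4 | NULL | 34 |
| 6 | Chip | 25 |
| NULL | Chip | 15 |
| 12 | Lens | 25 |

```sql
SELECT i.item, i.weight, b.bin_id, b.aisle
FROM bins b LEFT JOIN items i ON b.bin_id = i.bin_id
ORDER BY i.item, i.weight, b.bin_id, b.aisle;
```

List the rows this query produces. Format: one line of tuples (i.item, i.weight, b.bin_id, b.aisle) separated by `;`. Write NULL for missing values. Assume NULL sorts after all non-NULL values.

(Chip, 25, 6, A); (Chip, 25, 6, NULL); (NULL, NULL, 5, E); (NULL, NULL, 5, F); (NULL, NULL, 5, NULL); (NULL, NULL, 8, C); (NULL, NULL, NULL, E)

LEFT JOIN keeps every row from `bins`; unmatched rows get NULL for `items`'s columns.
Matching on b.bin_id = i.bin_id. A NULL in a compared column never satisfies the condition.
Matched pairs: 2; unmatched b rows kept: 5.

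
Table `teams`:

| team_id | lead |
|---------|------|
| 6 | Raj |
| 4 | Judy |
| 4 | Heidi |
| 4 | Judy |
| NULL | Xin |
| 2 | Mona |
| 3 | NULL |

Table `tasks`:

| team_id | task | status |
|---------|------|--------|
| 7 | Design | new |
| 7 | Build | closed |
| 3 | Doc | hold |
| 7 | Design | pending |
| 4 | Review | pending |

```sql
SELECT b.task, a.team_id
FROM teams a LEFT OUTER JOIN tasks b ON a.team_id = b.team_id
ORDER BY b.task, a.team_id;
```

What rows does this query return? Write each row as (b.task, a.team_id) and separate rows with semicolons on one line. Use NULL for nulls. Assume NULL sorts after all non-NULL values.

LEFT JOIN keeps every row from `teams`; unmatched rows get NULL for `tasks`'s columns.
Matching on a.team_id = b.team_id. A NULL in a compared column never satisfies the condition.
- a (team_id=6) has no partner → padded with NULL.
- a (team_id=4) pairs with 1 row(s) of b.
- a (team_id=4) pairs with 1 row(s) of b.
- a (team_id=4) pairs with 1 row(s) of b.
- a (team_id=NULL) has no partner → padded with NULL.
- a (team_id=2) has no partner → padded with NULL.
- a (team_id=3) pairs with 1 row(s) of b.
After projecting and ordering:
b.task | a.team_id
Doc | 3
Review | 4
Review | 4
Review | 4
NULL | 2
NULL | 6
NULL | NULL

(Doc, 3); (Review, 4); (Review, 4); (Review, 4); (NULL, 2); (NULL, 6); (NULL, NULL)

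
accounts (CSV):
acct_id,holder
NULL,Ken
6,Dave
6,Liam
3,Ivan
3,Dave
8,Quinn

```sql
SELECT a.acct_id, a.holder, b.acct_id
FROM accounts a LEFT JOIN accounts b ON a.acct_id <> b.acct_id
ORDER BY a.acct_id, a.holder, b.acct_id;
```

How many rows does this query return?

17

LEFT JOIN keeps every row from `accounts a`; unmatched rows get NULL for `accounts b`'s columns.
Matching on a.acct_id <> b.acct_id. A NULL in a compared column never satisfies the condition.
- a[0] acct_id=NULL → no match; kept with NULLs on the b side.
- a[1] acct_id=6 → 3 match(es) in b → 3 row(s).
- a[2] acct_id=6 → 3 match(es) in b → 3 row(s).
- a[3] acct_id=3 → 3 match(es) in b → 3 row(s).
- a[4] acct_id=3 → 3 match(es) in b → 3 row(s).
- a[5] acct_id=8 → 4 match(es) in b → 4 row(s).
Total: 16 matched + 1 padded = 17 rows.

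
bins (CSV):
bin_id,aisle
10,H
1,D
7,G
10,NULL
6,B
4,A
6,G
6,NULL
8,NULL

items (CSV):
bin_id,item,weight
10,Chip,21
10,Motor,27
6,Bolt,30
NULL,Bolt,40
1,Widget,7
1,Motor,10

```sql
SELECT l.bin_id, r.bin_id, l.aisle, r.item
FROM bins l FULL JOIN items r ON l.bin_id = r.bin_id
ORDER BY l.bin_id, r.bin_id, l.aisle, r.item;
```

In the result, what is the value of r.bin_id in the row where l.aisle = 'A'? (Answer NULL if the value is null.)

FULL OUTER JOIN keeps every row from both sides; unmatched rows get NULL for the other side's columns.
Matching on l.bin_id = r.bin_id. A NULL in a compared column never satisfies the condition.
Matched pairs: 9; unmatched l rows kept: 3; unmatched r rows kept: 1.

NULL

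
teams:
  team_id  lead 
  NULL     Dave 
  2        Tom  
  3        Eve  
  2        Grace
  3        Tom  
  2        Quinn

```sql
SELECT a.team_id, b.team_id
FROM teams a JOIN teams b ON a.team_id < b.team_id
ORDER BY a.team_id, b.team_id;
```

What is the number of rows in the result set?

INNER JOIN keeps only pairs where the ON condition holds.
Matching on a.team_id < b.team_id. A NULL in a compared column never satisfies the condition.
- a[0] team_id=NULL → no match; dropped.
- a[1] team_id=2 → 2 match(es) in b → 2 row(s).
- a[2] team_id=3 → no match; dropped.
- a[3] team_id=2 → 2 match(es) in b → 2 row(s).
- a[4] team_id=3 → no match; dropped.
- a[5] team_id=2 → 2 match(es) in b → 2 row(s).
Total: 6 rows.

6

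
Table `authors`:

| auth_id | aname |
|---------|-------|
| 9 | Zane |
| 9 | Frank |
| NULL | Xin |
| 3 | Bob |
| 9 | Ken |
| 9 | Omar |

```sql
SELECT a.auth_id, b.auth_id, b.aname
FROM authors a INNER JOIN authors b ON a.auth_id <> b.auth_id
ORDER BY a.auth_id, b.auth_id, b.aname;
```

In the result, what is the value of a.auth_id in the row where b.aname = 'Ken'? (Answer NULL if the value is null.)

INNER JOIN keeps only pairs where the ON condition holds.
Matching on a.auth_id <> b.auth_id. A NULL in a compared column never satisfies the condition.
- auth_id=9: 1 matching b row(s), so 1 row(s) emitted.
- auth_id=9: 1 matching b row(s), so 1 row(s) emitted.
- auth_id=NULL: no matching b row, dropped.
- auth_id=3: 4 matching b row(s), so 4 row(s) emitted.
- auth_id=9: 1 matching b row(s), so 1 row(s) emitted.
- auth_id=9: 1 matching b row(s), so 1 row(s) emitted.

3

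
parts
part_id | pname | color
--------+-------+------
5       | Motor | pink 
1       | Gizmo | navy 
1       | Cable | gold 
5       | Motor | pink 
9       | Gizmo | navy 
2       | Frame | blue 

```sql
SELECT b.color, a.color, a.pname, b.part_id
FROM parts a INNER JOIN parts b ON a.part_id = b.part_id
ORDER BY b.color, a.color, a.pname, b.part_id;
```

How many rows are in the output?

10

INNER JOIN keeps only pairs where the ON condition holds.
Matching on a.part_id = b.part_id.
Matched pairs: 10.
Total: 10 rows.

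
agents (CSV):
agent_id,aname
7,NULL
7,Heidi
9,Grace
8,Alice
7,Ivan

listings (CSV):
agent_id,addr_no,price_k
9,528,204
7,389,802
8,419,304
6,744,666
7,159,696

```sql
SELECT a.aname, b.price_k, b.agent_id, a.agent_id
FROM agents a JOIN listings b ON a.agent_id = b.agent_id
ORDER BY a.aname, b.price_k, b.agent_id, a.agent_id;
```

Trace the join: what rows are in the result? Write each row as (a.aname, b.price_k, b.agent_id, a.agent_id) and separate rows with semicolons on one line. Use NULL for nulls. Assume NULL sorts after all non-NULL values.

(Alice, 304, 8, 8); (Grace, 204, 9, 9); (Heidi, 696, 7, 7); (Heidi, 802, 7, 7); (Ivan, 696, 7, 7); (Ivan, 802, 7, 7); (NULL, 696, 7, 7); (NULL, 802, 7, 7)

INNER JOIN keeps only pairs where the ON condition holds.
Matching on a.agent_id = b.agent_id.
- agent_id=7: 2 matching b row(s), so 2 row(s) emitted.
- agent_id=7: 2 matching b row(s), so 2 row(s) emitted.
- agent_id=9: 1 matching b row(s), so 1 row(s) emitted.
- agent_id=8: 1 matching b row(s), so 1 row(s) emitted.
- agent_id=7: 2 matching b row(s), so 2 row(s) emitted.
After projecting and ordering:
a.aname | b.price_k | b.agent_id | a.agent_id
Alice | 304 | 8 | 8
Grace | 204 | 9 | 9
Heidi | 696 | 7 | 7
Heidi | 802 | 7 | 7
Ivan | 696 | 7 | 7
Ivan | 802 | 7 | 7
NULL | 696 | 7 | 7
NULL | 802 | 7 | 7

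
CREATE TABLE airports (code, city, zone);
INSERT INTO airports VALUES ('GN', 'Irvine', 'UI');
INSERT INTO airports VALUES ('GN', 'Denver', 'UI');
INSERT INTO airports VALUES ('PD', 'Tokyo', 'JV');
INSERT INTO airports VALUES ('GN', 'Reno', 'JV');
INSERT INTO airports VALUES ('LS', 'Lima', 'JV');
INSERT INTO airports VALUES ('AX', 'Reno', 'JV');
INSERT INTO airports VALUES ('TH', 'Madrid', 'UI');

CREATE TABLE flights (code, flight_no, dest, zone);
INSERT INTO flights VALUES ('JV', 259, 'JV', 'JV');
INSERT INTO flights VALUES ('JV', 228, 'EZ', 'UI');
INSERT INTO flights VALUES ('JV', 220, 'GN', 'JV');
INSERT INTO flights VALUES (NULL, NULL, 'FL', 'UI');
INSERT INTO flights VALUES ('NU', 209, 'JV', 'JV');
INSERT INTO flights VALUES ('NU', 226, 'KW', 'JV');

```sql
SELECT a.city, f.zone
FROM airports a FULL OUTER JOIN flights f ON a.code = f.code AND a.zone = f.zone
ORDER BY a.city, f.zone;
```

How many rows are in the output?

13

FULL OUTER JOIN keeps every row from both sides; unmatched rows get NULL for the other side's columns.
Matching on a.code = f.code AND a.zone = f.zone. A NULL in a compared column never satisfies the condition.
- a (code=GN, zone=UI) has no partner → padded with NULL.
- a (code=GN, zone=UI) has no partner → padded with NULL.
- a (code=PD, zone=JV) has no partner → padded with NULL.
- a (code=GN, zone=JV) has no partner → padded with NULL.
- a (code=LS, zone=JV) has no partner → padded with NULL.
- a (code=AX, zone=JV) has no partner → padded with NULL.
- a (code=TH, zone=UI) has no partner → padded with NULL.
- 6 f row(s) had no a match → kept, a columns NULL.
Total: 0 matched + 13 padded = 13 rows.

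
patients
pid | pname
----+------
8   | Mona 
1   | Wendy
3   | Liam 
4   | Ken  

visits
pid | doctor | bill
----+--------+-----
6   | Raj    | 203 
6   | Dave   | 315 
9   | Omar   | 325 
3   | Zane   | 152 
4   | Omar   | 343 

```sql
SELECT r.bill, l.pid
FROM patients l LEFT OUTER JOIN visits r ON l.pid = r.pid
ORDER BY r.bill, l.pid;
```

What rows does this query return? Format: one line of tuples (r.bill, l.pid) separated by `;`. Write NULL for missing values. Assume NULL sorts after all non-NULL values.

(152, 3); (343, 4); (NULL, 1); (NULL, 8)

LEFT JOIN keeps every row from `patients`; unmatched rows get NULL for `visits`'s columns.
Matching on l.pid = r.pid.
Matched pairs: 2; unmatched l rows kept: 2.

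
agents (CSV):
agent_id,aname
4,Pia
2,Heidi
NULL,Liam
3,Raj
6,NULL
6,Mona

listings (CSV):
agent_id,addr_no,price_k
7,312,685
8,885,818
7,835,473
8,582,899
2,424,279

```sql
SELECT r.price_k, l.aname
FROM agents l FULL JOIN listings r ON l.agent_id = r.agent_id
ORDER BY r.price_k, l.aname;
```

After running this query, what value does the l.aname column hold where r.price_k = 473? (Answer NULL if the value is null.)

FULL OUTER JOIN keeps every row from both sides; unmatched rows get NULL for the other side's columns.
Matching on l.agent_id = r.agent_id. A NULL in a compared column never satisfies the condition.
Matched pairs: 1; unmatched l rows kept: 5; unmatched r rows kept: 4.

NULL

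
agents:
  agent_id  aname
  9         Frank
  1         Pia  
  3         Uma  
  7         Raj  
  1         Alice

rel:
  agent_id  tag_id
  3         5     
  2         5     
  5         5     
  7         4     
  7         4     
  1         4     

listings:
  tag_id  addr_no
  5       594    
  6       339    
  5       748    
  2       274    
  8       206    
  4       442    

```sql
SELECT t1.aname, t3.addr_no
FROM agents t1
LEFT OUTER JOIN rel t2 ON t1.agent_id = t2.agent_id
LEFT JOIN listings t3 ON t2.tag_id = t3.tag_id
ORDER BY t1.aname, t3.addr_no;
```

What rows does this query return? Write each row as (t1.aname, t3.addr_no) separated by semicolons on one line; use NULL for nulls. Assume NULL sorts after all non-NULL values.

Joins associate left-to-right: agents LEFT JOIN rel on agent_id gives 6 intermediate row(s).
Then LEFT JOIN `listings t3` on tag_id: each of those 6 rows is kept; rows whose t2.tag_id has no match in t3 get NULL for t3's columns.

(Alice, 442); (Frank, NULL); (Pia, 442); (Raj, 442); (Raj, 442); (Uma, 594); (Uma, 748)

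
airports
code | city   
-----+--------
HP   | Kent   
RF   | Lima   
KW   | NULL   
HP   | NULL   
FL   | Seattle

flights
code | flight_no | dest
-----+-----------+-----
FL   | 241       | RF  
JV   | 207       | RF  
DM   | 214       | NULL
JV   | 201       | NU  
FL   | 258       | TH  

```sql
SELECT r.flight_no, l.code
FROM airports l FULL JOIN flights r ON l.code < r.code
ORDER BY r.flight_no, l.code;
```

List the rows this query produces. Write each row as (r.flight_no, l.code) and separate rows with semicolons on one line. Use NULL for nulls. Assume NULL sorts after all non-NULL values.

(201, FL); (201, HP); (201, HP); (207, FL); (207, HP); (207, HP); (214, NULL); (241, NULL); (258, NULL); (NULL, KW); (NULL, RF)

FULL OUTER JOIN keeps every row from both sides; unmatched rows get NULL for the other side's columns.
Matching on l.code < r.code.
Matched pairs: 6; unmatched l rows kept: 2; unmatched r rows kept: 3.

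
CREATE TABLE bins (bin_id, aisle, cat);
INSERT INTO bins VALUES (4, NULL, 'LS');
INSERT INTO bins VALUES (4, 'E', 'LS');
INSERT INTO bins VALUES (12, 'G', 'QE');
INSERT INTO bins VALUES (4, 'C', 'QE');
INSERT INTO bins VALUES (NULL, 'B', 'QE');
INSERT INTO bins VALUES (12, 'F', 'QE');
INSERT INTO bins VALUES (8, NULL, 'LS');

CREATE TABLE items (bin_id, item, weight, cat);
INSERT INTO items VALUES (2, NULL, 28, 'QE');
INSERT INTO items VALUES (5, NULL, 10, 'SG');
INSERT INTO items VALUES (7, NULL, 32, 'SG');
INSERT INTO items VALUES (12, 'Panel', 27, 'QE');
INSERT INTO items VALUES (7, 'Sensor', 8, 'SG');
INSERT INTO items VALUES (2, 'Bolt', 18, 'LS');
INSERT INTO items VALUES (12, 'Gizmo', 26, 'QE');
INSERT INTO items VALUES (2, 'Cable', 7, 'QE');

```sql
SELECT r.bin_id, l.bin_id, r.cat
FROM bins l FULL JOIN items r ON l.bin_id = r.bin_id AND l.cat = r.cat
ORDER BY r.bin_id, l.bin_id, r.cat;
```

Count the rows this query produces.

15

FULL OUTER JOIN keeps every row from both sides; unmatched rows get NULL for the other side's columns.
Matching on l.bin_id = r.bin_id AND l.cat = r.cat. A NULL in a compared column never satisfies the condition.
- l row (bin_id=4, cat=LS): no match → kept, r columns NULL.
- l row (bin_id=4, cat=LS): no match → kept, r columns NULL.
- l row (bin_id=12, cat=QE): matches 2 r row(s) → 2 output row(s).
- l row (bin_id=4, cat=QE): no match → kept, r columns NULL.
- l row (bin_id=NULL, cat=QE): no match → kept, r columns NULL.
- l row (bin_id=12, cat=QE): matches 2 r row(s) → 2 output row(s).
- l row (bin_id=8, cat=LS): no match → kept, r columns NULL.
- 6 row(s) from r found no l partner → padded with NULL.
Total: 4 matched + 11 padded = 15 rows.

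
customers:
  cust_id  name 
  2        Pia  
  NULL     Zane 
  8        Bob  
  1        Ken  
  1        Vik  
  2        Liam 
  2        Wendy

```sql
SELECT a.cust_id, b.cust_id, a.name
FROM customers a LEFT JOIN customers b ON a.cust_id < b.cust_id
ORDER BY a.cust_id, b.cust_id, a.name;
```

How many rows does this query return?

LEFT JOIN keeps every row from `customers a`; unmatched rows get NULL for `customers b`'s columns.
Matching on a.cust_id < b.cust_id. A NULL in a compared column never satisfies the condition.
- a (cust_id=2) pairs with 1 row(s) of b.
- a (cust_id=NULL) has no partner → padded with NULL.
- a (cust_id=8) has no partner → padded with NULL.
- a (cust_id=1) pairs with 4 row(s) of b.
- a (cust_id=1) pairs with 4 row(s) of b.
- a (cust_id=2) pairs with 1 row(s) of b.
- a (cust_id=2) pairs with 1 row(s) of b.
Total: 11 matched + 2 padded = 13 rows.

13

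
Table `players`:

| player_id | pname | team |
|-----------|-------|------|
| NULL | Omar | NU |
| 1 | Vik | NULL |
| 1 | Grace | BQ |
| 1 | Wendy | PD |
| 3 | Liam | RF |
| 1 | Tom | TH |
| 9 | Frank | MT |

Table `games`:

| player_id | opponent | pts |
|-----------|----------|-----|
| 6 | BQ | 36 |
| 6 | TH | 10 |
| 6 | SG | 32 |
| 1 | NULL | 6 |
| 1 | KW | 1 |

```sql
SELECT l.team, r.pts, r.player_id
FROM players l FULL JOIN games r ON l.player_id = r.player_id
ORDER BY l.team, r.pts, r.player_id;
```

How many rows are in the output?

14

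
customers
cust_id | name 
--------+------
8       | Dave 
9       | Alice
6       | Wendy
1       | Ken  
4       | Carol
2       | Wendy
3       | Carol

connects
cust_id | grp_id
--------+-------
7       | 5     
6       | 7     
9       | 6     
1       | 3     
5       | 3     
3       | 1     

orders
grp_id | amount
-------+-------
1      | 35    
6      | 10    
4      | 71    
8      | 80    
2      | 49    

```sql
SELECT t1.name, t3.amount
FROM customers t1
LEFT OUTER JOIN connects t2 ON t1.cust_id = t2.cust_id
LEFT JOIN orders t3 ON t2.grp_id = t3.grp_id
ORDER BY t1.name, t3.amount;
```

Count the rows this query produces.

Joins associate left-to-right: customers LEFT JOIN connects on cust_id gives 7 intermediate row(s).
Then LEFT JOIN `orders t3` on grp_id: each of those 7 rows is kept; rows whose t2.grp_id has no match in t3 get NULL for t3's columns.
Result: 7 row(s).

7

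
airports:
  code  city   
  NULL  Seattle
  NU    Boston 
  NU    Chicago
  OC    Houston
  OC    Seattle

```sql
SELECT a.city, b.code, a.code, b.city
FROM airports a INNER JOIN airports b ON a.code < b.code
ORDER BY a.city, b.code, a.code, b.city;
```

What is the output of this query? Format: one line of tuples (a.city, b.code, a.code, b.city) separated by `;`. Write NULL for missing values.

(Boston, OC, NU, Houston); (Boston, OC, NU, Seattle); (Chicago, OC, NU, Houston); (Chicago, OC, NU, Seattle)

INNER JOIN keeps only pairs where the ON condition holds.
Matching on a.code < b.code. A NULL in a compared column never satisfies the condition.
- a[0] code=NULL → no match; dropped.
- a[1] code=NU → 2 match(es) in b → 2 row(s).
- a[2] code=NU → 2 match(es) in b → 2 row(s).
- a[3] code=OC → no match; dropped.
- a[4] code=OC → no match; dropped.
After projecting and ordering:
a.city | b.code | a.code | b.city
Boston | OC | NU | Houston
Boston | OC | NU | Seattle
Chicago | OC | NU | Houston
Chicago | OC | NU | Seattle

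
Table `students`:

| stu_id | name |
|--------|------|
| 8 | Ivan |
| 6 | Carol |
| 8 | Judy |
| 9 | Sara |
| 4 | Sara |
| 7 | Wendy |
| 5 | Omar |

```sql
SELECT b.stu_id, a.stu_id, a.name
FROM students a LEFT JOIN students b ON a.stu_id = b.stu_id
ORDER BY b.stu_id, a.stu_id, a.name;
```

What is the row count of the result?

LEFT JOIN keeps every row from `students a`; unmatched rows get NULL for `students b`'s columns.
Matching on a.stu_id = b.stu_id.
- stu_id=8: 2 matching b row(s), so 2 row(s) emitted.
- stu_id=6: 1 matching b row(s), so 1 row(s) emitted.
- stu_id=8: 2 matching b row(s), so 2 row(s) emitted.
- stu_id=9: 1 matching b row(s), so 1 row(s) emitted.
- stu_id=4: 1 matching b row(s), so 1 row(s) emitted.
- stu_id=7: 1 matching b row(s), so 1 row(s) emitted.
- stu_id=5: 1 matching b row(s), so 1 row(s) emitted.
Total: 9 rows.

9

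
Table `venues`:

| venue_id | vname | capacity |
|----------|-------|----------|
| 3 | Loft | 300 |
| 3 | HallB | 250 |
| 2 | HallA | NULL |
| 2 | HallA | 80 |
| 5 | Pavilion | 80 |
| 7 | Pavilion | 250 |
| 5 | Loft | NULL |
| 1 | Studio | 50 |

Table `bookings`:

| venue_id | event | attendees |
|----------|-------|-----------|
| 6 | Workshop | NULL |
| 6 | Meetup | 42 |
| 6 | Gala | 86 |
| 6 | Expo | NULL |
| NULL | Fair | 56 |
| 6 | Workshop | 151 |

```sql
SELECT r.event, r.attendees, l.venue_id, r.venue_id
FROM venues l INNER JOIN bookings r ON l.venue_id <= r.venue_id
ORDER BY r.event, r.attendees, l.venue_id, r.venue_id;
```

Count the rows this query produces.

INNER JOIN keeps only pairs where the ON condition holds.
Matching on l.venue_id <= r.venue_id. A NULL in a compared column never satisfies the condition.
Matched pairs: 35.
Total: 35 rows.

35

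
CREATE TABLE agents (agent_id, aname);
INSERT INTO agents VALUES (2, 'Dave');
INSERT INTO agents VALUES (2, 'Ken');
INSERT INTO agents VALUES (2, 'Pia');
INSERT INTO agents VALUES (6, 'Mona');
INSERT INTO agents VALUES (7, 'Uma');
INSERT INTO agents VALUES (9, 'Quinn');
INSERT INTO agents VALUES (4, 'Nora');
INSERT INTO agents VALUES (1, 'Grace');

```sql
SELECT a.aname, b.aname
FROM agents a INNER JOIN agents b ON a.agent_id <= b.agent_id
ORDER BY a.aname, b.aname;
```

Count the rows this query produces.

39

INNER JOIN keeps only pairs where the ON condition holds.
Matching on a.agent_id <= b.agent_id.
Matched pairs: 39.
Total: 39 rows.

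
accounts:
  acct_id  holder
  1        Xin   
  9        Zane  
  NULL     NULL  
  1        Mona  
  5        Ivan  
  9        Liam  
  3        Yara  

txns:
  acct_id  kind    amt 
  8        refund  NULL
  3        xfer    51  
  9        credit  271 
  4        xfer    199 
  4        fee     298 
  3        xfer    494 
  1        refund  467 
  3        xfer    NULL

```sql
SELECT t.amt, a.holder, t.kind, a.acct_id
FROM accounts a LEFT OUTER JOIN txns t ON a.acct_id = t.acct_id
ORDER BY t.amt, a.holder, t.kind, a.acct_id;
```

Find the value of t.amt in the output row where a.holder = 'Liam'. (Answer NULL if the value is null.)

271

LEFT JOIN keeps every row from `accounts`; unmatched rows get NULL for `txns`'s columns.
Matching on a.acct_id = t.acct_id. A NULL in a compared column never satisfies the condition.
- a[0] acct_id=1 → 1 match(es) in t → 1 row(s).
- a[1] acct_id=9 → 1 match(es) in t → 1 row(s).
- a[2] acct_id=NULL → no match; kept with NULLs on the t side.
- a[3] acct_id=1 → 1 match(es) in t → 1 row(s).
- a[4] acct_id=5 → no match; kept with NULLs on the t side.
- a[5] acct_id=9 → 1 match(es) in t → 1 row(s).
- a[6] acct_id=3 → 3 match(es) in t → 3 row(s).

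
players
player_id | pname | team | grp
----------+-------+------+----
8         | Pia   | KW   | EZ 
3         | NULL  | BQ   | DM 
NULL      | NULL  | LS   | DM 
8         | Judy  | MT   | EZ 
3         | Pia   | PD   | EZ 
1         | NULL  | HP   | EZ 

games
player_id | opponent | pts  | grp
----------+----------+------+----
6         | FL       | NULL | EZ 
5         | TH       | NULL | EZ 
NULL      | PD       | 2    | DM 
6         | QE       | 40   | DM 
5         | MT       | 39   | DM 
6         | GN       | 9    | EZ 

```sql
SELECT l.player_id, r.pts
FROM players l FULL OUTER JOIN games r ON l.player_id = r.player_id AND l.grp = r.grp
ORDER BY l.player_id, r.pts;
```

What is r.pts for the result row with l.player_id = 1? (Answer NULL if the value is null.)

NULL

FULL OUTER JOIN keeps every row from both sides; unmatched rows get NULL for the other side's columns.
Matching on l.player_id = r.player_id AND l.grp = r.grp. A NULL in a compared column never satisfies the condition.
Matched pairs: 0; unmatched l rows kept: 6; unmatched r rows kept: 6.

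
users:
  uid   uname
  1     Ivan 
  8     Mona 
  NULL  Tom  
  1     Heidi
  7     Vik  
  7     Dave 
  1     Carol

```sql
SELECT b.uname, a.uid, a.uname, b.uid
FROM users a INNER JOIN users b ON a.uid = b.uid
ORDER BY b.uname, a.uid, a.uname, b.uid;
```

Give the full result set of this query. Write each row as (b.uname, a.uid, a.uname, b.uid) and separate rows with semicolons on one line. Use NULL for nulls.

INNER JOIN keeps only pairs where the ON condition holds.
Matching on a.uid = b.uid. A NULL in a compared column never satisfies the condition.
Matched pairs: 14.

(Carol, 1, Carol, 1); (Carol, 1, Heidi, 1); (Carol, 1, Ivan, 1); (Dave, 7, Dave, 7); (Dave, 7, Vik, 7); (Heidi, 1, Carol, 1); (Heidi, 1, Heidi, 1); (Heidi, 1, Ivan, 1); (Ivan, 1, Carol, 1); (Ivan, 1, Heidi, 1); (Ivan, 1, Ivan, 1); (Mona, 8, Mona, 8); (Vik, 7, Dave, 7); (Vik, 7, Vik, 7)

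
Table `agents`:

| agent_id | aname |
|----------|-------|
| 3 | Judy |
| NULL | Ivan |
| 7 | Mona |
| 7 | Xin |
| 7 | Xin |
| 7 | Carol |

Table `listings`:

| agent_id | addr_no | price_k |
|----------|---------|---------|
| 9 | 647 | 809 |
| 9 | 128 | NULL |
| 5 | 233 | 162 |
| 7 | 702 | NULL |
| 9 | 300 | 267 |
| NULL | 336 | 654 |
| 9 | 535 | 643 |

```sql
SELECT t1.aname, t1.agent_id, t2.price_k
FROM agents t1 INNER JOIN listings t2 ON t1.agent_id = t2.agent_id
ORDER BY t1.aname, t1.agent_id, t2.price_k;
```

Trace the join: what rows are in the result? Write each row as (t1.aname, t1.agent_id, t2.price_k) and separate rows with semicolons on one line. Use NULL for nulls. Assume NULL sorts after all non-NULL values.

INNER JOIN keeps only pairs where the ON condition holds.
Matching on t1.agent_id = t2.agent_id. A NULL in a compared column never satisfies the condition.
Matched pairs: 4.

(Carol, 7, NULL); (Mona, 7, NULL); (Xin, 7, NULL); (Xin, 7, NULL)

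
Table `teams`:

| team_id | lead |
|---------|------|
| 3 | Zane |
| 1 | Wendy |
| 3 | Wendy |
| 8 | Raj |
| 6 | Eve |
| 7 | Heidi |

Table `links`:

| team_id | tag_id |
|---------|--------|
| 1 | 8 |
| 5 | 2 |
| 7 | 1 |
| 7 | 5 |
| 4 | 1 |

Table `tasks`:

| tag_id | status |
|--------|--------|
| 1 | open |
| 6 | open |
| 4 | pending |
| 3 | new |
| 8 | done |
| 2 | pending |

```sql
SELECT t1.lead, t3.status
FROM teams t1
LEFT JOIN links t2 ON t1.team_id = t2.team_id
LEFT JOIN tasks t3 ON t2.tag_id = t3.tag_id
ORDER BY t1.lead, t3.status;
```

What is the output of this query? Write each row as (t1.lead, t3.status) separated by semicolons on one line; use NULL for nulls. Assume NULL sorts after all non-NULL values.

Step 1 — t1 LEFT JOIN t2 on team_id → 7 row(s).
Then LEFT JOIN `tasks t3` on tag_id: each of those 7 rows is kept; rows whose t2.tag_id has no match in t3 get NULL for t3's columns.

(Eve, NULL); (Heidi, open); (Heidi, NULL); (Raj, NULL); (Wendy, done); (Wendy, NULL); (Zane, NULL)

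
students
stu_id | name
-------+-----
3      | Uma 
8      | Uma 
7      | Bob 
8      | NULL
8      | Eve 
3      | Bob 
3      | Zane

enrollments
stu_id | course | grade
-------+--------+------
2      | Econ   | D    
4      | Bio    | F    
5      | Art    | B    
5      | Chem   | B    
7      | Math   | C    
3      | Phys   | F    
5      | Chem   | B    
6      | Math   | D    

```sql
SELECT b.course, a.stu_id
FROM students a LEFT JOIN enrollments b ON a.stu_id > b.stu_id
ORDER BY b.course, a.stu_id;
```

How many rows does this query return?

LEFT JOIN keeps every row from `students`; unmatched rows get NULL for `enrollments`'s columns.
Matching on a.stu_id > b.stu_id.
- a (stu_id=3) pairs with 1 row(s) of b.
- a (stu_id=8) pairs with 8 row(s) of b.
- a (stu_id=7) pairs with 7 row(s) of b.
- a (stu_id=8) pairs with 8 row(s) of b.
- a (stu_id=8) pairs with 8 row(s) of b.
- a (stu_id=3) pairs with 1 row(s) of b.
- a (stu_id=3) pairs with 1 row(s) of b.
Total: 34 rows.

34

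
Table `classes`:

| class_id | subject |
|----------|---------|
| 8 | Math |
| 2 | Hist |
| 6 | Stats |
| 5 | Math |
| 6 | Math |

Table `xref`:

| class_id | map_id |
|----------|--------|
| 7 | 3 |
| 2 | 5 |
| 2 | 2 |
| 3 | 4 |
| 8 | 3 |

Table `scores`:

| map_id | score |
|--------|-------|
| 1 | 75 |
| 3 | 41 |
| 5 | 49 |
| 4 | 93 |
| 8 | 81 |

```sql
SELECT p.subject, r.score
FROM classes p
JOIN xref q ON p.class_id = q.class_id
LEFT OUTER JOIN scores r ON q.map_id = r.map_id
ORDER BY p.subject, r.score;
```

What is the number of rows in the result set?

3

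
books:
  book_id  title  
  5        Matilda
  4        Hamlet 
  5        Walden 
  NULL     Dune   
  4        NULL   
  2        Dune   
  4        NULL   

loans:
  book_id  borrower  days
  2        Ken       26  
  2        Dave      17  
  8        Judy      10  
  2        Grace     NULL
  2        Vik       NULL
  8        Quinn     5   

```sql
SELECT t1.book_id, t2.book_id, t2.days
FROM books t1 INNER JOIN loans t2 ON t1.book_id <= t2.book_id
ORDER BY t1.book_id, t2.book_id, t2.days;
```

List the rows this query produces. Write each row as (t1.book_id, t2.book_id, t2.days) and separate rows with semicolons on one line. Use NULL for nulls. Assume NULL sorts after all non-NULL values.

(2, 2, 17); (2, 2, 26); (2, 2, NULL); (2, 2, NULL); (2, 8, 5); (2, 8, 10); (4, 8, 5); (4, 8, 5); (4, 8, 5); (4, 8, 10); (4, 8, 10); (4, 8, 10); (5, 8, 5); (5, 8, 5); (5, 8, 10); (5, 8, 10)

INNER JOIN keeps only pairs where the ON condition holds.
Matching on t1.book_id <= t2.book_id. A NULL in a compared column never satisfies the condition.
- book_id=5: 2 matching t2 row(s), so 2 row(s) emitted.
- book_id=4: 2 matching t2 row(s), so 2 row(s) emitted.
- book_id=5: 2 matching t2 row(s), so 2 row(s) emitted.
- book_id=NULL: no matching t2 row, dropped.
- book_id=4: 2 matching t2 row(s), so 2 row(s) emitted.
- book_id=2: 6 matching t2 row(s), so 6 row(s) emitted.
- book_id=4: 2 matching t2 row(s), so 2 row(s) emitted.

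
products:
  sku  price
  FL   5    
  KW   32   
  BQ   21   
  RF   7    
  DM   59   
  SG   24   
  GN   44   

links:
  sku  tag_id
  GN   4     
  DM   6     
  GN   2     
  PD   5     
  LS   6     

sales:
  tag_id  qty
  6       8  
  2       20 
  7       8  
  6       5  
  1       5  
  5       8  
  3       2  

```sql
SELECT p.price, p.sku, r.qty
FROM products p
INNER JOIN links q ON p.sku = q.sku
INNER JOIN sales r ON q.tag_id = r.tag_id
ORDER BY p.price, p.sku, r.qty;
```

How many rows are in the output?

3

Evaluate left to right. First `products p INNER JOIN links q` on sku: 3 row(s).
Then INNER JOIN `sales r` on tag_id: keep only rows whose q.tag_id appears in r.
Result: 3 row(s).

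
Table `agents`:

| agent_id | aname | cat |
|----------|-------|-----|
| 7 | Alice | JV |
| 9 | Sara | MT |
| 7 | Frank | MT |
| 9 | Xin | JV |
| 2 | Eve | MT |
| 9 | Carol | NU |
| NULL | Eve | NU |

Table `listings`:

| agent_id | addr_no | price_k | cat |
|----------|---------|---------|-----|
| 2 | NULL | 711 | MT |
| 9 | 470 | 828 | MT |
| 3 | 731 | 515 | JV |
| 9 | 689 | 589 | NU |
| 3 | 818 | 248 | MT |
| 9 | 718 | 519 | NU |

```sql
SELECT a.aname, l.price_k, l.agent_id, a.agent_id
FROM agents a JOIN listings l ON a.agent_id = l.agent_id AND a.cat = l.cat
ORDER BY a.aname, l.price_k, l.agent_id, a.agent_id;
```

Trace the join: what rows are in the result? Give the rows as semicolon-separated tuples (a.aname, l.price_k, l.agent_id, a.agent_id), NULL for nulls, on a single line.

INNER JOIN keeps only pairs where the ON condition holds.
Matching on a.agent_id = l.agent_id AND a.cat = l.cat. A NULL in a compared column never satisfies the condition.
- a (agent_id=7, cat=JV) has no partner → excluded.
- a (agent_id=9, cat=MT) pairs with 1 row(s) of l.
- a (agent_id=7, cat=MT) has no partner → excluded.
- a (agent_id=9, cat=JV) has no partner → excluded.
- a (agent_id=2, cat=MT) pairs with 1 row(s) of l.
- a (agent_id=9, cat=NU) pairs with 2 row(s) of l.
- a (agent_id=NULL, cat=NU) has no partner → excluded.
After projecting and ordering:
a.aname | l.price_k | l.agent_id | a.agent_id
Carol | 519 | 9 | 9
Carol | 589 | 9 | 9
Eve | 711 | 2 | 2
Sara | 828 | 9 | 9

(Carol, 519, 9, 9); (Carol, 589, 9, 9); (Eve, 711, 2, 2); (Sara, 828, 9, 9)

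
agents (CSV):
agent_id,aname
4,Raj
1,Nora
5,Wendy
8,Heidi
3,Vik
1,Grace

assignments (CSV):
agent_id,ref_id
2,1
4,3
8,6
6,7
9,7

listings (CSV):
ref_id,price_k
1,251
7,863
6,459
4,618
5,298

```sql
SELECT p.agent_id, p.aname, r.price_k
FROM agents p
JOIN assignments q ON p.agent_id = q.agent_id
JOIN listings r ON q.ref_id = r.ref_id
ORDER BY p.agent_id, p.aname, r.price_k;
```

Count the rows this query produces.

1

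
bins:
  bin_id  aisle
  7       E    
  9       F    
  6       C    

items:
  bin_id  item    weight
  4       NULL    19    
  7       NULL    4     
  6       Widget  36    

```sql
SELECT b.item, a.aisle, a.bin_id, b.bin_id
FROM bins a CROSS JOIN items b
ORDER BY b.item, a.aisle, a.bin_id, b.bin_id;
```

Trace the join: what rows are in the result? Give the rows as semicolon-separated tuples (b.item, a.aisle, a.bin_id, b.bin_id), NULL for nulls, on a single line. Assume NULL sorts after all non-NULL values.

(Widget, C, 6, 6); (Widget, E, 7, 6); (Widget, F, 9, 6); (NULL, C, 6, 4); (NULL, C, 6, 7); (NULL, E, 7, 4); (NULL, E, 7, 7); (NULL, F, 9, 4); (NULL, F, 9, 7)

CROSS JOIN pairs every row of `bins` with every row of `items`: 3 × 3 = 9 rows.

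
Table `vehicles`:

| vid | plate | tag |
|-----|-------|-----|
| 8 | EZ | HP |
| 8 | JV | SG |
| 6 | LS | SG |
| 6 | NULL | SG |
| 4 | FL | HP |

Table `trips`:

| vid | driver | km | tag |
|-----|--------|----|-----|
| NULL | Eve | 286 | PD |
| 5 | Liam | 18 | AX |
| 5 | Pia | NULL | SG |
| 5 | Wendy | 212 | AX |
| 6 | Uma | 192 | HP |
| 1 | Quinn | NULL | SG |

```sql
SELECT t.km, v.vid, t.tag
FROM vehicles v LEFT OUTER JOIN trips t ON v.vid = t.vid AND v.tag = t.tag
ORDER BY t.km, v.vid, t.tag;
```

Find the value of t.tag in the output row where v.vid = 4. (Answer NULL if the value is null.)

LEFT JOIN keeps every row from `vehicles`; unmatched rows get NULL for `trips`'s columns.
Matching on v.vid = t.vid AND v.tag = t.tag. A NULL in a compared column never satisfies the condition.
Matched pairs: 0; unmatched v rows kept: 5.

NULL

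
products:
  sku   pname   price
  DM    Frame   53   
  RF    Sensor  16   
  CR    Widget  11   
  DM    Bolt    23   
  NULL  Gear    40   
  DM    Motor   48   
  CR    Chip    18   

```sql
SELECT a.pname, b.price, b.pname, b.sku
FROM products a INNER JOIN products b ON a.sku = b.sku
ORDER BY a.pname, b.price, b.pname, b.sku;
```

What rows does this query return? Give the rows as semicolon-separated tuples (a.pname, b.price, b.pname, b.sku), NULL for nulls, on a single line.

INNER JOIN keeps only pairs where the ON condition holds.
Matching on a.sku = b.sku. A NULL in a compared column never satisfies the condition.
- a (sku=DM) pairs with 3 row(s) of b.
- a (sku=RF) pairs with 1 row(s) of b.
- a (sku=CR) pairs with 2 row(s) of b.
- a (sku=DM) pairs with 3 row(s) of b.
- a (sku=NULL) has no partner → excluded.
- a (sku=DM) pairs with 3 row(s) of b.
- a (sku=CR) pairs with 2 row(s) of b.

(Bolt, 23, Bolt, DM); (Bolt, 48, Motor, DM); (Bolt, 53, Frame, DM); (Chip, 11, Widget, CR); (Chip, 18, Chip, CR); (Frame, 23, Bolt, DM); (Frame, 48, Motor, DM); (Frame, 53, Frame, DM); (Motor, 23, Bolt, DM); (Motor, 48, Motor, DM); (Motor, 53, Frame, DM); (Sensor, 16, Sensor, RF); (Widget, 11, Widget, CR); (Widget, 18, Chip, CR)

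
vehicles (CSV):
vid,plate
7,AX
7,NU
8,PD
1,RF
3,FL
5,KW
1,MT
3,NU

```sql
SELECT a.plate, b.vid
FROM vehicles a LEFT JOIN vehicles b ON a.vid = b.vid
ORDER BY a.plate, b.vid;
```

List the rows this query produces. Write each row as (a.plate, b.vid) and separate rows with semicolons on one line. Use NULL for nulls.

(AX, 7); (AX, 7); (FL, 3); (FL, 3); (KW, 5); (MT, 1); (MT, 1); (NU, 3); (NU, 3); (NU, 7); (NU, 7); (PD, 8); (RF, 1); (RF, 1)

LEFT JOIN keeps every row from `vehicles a`; unmatched rows get NULL for `vehicles b`'s columns.
Matching on a.vid = b.vid.
Matched pairs: 14; unmatched a rows kept: 0.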